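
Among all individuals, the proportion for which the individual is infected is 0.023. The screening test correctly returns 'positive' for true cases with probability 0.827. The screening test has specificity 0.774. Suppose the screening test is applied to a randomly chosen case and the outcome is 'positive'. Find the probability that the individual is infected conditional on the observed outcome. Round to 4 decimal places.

Write H for 'the individual is infected'. Prior odds H:¬H = 0.023/0.977 = 0.023541. For the 'positive' outcome, the likelihood ratio is 0.827/0.226 = 3.6593.
Posterior odds = 0.023541 × 3.6593 = 0.086145, so P(H|E) = 0.086145/(1+0.086145) = 0.0793.

P(H | E) ≈ 0.0793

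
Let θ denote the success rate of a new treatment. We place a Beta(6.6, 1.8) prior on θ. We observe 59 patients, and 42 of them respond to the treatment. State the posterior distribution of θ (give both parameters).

Posterior: Beta(48.6, 18.8)

Observing 42 successes and 17 failures updates Beta(6.6, 1.8) by adding the success and failure counts to the two shape parameters: α = 6.6+42 = 48.6, β = 1.8+17 = 18.8.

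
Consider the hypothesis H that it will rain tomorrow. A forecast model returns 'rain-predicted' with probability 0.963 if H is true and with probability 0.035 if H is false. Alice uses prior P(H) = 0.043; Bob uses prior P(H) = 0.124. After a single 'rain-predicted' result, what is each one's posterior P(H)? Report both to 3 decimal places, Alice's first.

Alice: 0.553; Bob: 0.796

The likelihood ratio for a 'rain-predicted' result is 0.963/0.035 = 27.514.
Alice: prior odds 0.043/0.957 = 0.044932; posterior odds 1.2363; posterior probability 0.553.
Bob: prior odds 0.124/0.876 = 0.14155; posterior odds 3.8947; posterior probability 0.796.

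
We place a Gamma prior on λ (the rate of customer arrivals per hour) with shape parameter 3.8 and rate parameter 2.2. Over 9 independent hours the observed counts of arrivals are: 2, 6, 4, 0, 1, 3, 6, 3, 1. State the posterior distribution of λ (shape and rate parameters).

Posterior: Gamma(shape=29.8, rate=11.2)

The Poisson likelihood adds the total count to the shape and the number of exposure periods to the rate. Here ∑xᵢ = 26 and n = 9, so shape 3.8→29.8 and rate 2.2→11.2.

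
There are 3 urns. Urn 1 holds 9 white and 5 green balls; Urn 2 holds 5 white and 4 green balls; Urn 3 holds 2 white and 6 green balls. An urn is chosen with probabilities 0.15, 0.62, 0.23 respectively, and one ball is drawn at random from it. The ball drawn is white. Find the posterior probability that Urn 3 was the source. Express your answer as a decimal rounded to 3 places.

Posterior probability ≈ 0.115

P(white|Urn 1) = 0.6429; P(white|Urn 2) = 0.5556; P(white|Urn 3) = 0.25.
Prior × likelihood for each source: 0.15·0.6429=0.09643, 0.62·0.5556=0.3444, 0.23·0.25=0.05750. Summing gives P(white) = 0.49837.
P(Urn 3 | white) = 0.05750 / 0.49837 = 0.115.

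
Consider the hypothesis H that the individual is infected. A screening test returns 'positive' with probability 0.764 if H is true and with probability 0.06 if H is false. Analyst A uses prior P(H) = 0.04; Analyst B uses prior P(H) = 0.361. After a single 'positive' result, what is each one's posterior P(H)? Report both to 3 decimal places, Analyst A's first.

Analyst A: 0.347; Analyst B: 0.878

P('+'|H) = 0.764, P('+'|¬H) = 0.06.
Analyst A: numerator 0.764·0.04 = 0.030560; evidence = 0.030560+0.06·0.96 = 0.088160; posterior = 0.347.
Analyst B: numerator 0.764·0.361 = 0.27580; evidence = 0.27580+0.06·0.639 = 0.31414; posterior = 0.878.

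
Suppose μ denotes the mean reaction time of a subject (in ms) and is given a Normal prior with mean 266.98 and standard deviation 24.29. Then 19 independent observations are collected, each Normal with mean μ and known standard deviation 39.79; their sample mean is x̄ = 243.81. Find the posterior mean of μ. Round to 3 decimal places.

With known σ, the Normal prior is conjugate. Weight on the data is w = (n/σ²)/(n/σ² + 1/τ₀²) = 0.0120007/(0.0120007+0.00169490) = 0.87624.
Posterior mean = w·x̄ + (1−w)·μ₀ = 0.87624·243.81 + 0.12376·266.98 = 246.677.

Posterior mean ≈ 246.677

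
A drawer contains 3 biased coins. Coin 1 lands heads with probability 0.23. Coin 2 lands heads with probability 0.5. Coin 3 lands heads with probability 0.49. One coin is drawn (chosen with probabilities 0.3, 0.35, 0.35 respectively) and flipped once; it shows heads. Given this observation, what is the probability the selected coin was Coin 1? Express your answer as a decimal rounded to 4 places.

Posterior probability ≈ 0.1661

Tabulate prior·likelihood by source: [1] prior 0.3, lik 0.23, product 0.06900; [2] prior 0.35, lik 0.5, product 0.1750; [3] prior 0.35, lik 0.49, product 0.1715.
Normalizing constant = 0.41550; the posterior for Coin 1 is its product over the sum, 0.06900/0.41550 = 0.1661.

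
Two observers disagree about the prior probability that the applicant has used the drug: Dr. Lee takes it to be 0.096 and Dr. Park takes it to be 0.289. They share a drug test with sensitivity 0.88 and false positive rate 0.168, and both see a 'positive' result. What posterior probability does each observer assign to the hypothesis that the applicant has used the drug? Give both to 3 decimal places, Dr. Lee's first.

Dr. Lee: 0.357; Dr. Park: 0.680

The likelihood ratio for a 'positive' result is 0.88/0.168 = 5.2381.
Dr. Lee: prior odds 0.096/0.904 = 0.10619; posterior odds 0.55626; posterior probability 0.357.
Dr. Park: prior odds 0.289/0.711 = 0.40647; posterior odds 2.1291; posterior probability 0.680.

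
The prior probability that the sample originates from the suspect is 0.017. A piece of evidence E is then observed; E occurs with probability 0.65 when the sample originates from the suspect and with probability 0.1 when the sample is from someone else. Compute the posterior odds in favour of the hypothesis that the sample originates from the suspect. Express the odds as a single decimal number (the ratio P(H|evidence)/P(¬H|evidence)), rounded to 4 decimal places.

Prior odds = 0.017/(1−0.017) = 0.017294.
Likelihood ratio for E = 0.65/0.1 = 6.5000.
Posterior odds = prior odds × LR = 0.11241.

Posterior odds ≈ 0.1124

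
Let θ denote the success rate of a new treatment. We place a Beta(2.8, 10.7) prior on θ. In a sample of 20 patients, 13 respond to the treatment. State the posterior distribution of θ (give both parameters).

The binomial likelihood is conjugate to the Beta prior: with 13 successes and 7 failures, the posterior is Beta(2.8+13, 10.7+7) = Beta(15.8, 17.7).

Posterior: Beta(15.8, 17.7)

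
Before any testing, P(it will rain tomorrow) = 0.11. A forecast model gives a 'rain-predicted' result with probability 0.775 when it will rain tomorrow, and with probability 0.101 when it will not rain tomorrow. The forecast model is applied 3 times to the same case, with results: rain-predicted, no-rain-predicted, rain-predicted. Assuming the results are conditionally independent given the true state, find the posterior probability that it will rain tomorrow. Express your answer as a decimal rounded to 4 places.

Posterior P(H) ≈ 0.6456

Let H be the event that it will rain tomorrow; start with P(H) = 0.11. P('rain-predicted'|H) = 0.775, P('rain-predicted'|¬H) = 0.101.
Update on result 1 ('rain-predicted'): P(H) ← 0.775·0.1100 / (0.775·0.1100 + 0.101·0.8900) = 0.085250/0.17514 = 0.4868.
Update on result 2 ('no-rain-predicted'): P(H) ← 0.225·0.4868 / (0.225·0.4868 + 0.899·0.5132) = 0.10952/0.57093 = 0.1918.
Update on result 3 ('rain-predicted'): P(H) ← 0.775·0.1918 / (0.775·0.1918 + 0.101·0.8082) = 0.14867/0.23029 = 0.6456.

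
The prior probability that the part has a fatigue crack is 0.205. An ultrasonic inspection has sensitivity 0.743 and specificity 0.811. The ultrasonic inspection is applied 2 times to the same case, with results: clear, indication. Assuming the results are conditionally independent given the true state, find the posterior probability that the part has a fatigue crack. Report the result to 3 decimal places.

Posterior P(H) ≈ 0.243

With H the event that the part has a fatigue crack, the joint likelihood of the observed sequence is P(data|H) = 0.257·0.743 = 0.19095 and P(data|¬H) = 0.811·0.189 = 0.15328.
Bayes: P(H|data) = 0.205·0.19095 / (0.205·0.19095 + 0.795·0.15328) = 0.039145/0.16100 = 0.2431.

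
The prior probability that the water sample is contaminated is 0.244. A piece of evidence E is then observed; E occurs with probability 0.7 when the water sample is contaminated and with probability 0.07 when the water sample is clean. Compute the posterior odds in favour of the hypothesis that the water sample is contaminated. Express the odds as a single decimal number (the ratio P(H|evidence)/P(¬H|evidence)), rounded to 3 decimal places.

Posterior odds ≈ 3.228

Prior odds = 0.244/(1−0.244) = 0.32275.
Likelihood ratio for E = 0.7/0.07 = 10.0000.
Posterior odds = prior odds × LR = 3.2275.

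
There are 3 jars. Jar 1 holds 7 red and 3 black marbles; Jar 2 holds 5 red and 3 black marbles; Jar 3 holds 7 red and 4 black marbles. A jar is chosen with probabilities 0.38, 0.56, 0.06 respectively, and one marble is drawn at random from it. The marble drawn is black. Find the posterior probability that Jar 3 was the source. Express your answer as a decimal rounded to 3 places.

Posterior probability ≈ 0.063

P(black|Jar 1) = 0.3; P(black|Jar 2) = 0.375; P(black|Jar 3) = 0.3636.
Prior × likelihood for each source: 0.38·0.3=0.1140, 0.56·0.375=0.2100, 0.06·0.3636=0.02182. Summing gives P(black) = 0.34582.
P(Jar 3 | black) = 0.02182 / 0.34582 = 0.063.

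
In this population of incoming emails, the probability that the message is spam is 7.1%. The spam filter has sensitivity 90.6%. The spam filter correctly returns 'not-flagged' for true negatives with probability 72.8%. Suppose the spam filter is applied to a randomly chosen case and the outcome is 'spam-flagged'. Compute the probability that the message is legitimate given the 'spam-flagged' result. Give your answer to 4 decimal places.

P(¬H | E) ≈ 0.7971

Write H for 'the message is spam'. Prior odds H:¬H = 0.071/0.929 = 0.076426. For the 'spam-flagged' outcome, the likelihood ratio is 0.906/0.272 = 3.3309.
Posterior odds = 0.076426 × 3.3309 = 0.25457, so P(H|E) = 0.25457/(1+0.25457) = 0.2029. Then P(¬H|E) = 1 − 0.2029 = 0.7971.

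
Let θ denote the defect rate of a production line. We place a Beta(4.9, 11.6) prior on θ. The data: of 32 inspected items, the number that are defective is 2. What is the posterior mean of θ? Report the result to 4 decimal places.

Observing 2 successes and 30 failures updates Beta(4.9, 11.6) by adding the success and failure counts to the two shape parameters: α = 4.9+2 = 6.9, β = 11.6+30 = 41.6.
Posterior mean = α/(α+β) = 6.9/48.5 = 0.1423.

Posterior mean ≈ 0.1423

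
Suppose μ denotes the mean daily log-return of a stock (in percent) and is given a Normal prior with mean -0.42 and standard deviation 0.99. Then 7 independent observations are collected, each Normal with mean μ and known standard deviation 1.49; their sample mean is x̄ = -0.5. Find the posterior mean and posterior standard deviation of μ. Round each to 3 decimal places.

Posterior mean ≈ -0.480; posterior SD ≈ 0.490

With known σ, the Normal prior is conjugate. Weight on the data is w = (n/σ²)/(n/σ² + 1/τ₀²) = 3.15301/(3.15301+1.02030) = 0.75552.
Posterior mean = w·x̄ + (1−w)·μ₀ = 0.75552·-0.5 + 0.24448·-0.42 = -0.480. Posterior variance = 1/(3.15301+1.02030) = 0.239618, so SD = 0.490.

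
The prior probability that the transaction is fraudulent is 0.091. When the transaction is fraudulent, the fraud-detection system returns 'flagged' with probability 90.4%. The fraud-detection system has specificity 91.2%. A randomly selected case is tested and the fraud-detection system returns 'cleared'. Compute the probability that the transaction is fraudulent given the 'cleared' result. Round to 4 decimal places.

P(H | E) ≈ 0.0104

Let H be the event that the transaction is fraudulent. P(H) = 0.091, so P(¬H) = 0.909. With E the 'cleared' result, P(E|H) = 0.096 and P(E|¬H) = 0.912.
P(E) = 0.096·0.091 + 0.912·0.909 = 0.0087360 + 0.82901 = 0.83774.
By Bayes' theorem, P(H|E) = 0.0087360 / 0.83774 = 0.0104.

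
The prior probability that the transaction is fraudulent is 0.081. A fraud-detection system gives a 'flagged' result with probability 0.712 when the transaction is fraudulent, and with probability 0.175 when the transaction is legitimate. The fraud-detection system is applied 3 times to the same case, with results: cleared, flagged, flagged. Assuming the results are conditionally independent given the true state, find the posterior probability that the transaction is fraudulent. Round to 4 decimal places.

Posterior P(H) ≈ 0.3375

With H the event that the transaction is fraudulent, the joint likelihood of the observed sequence is P(data|H) = 0.288·0.712·0.712 = 0.14600 and P(data|¬H) = 0.825·0.175·0.175 = 0.025266.
Bayes: P(H|data) = 0.081·0.14600 / (0.081·0.14600 + 0.919·0.025266) = 0.011826/0.035045 = 0.3375.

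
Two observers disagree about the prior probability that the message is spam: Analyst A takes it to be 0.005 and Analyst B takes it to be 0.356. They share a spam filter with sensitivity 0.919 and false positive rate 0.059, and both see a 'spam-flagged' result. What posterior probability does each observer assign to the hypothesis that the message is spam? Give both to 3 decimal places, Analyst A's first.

Analyst A: 0.073; Analyst B: 0.896

P('+'|H) = 0.919, P('+'|¬H) = 0.059.
Analyst A: numerator 0.919·0.005 = 0.0045950; evidence = 0.0045950+0.059·0.995 = 0.063300; posterior = 0.073.
Analyst B: numerator 0.919·0.356 = 0.32716; evidence = 0.32716+0.059·0.644 = 0.36516; posterior = 0.896.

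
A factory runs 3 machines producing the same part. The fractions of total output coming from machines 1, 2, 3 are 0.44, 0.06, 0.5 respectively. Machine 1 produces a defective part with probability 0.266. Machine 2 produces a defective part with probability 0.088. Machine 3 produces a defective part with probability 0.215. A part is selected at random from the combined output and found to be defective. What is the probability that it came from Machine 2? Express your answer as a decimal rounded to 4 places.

Posterior probability ≈ 0.0230

Tabulate prior·likelihood by source: [1] prior 0.44, lik 0.266, product 0.1170; [2] prior 0.06, lik 0.088, product 0.005280; [3] prior 0.5, lik 0.215, product 0.1075.
Normalizing constant = 0.22982; the posterior for Machine 2 is its product over the sum, 0.005280/0.22982 = 0.0230.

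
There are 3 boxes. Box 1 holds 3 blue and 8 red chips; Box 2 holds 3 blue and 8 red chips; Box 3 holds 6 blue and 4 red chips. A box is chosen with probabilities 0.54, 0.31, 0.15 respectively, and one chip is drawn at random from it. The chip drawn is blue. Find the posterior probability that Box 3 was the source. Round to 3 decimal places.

Posterior probability ≈ 0.280

Tabulate prior·likelihood by source: [1] prior 0.54, lik 0.2727, product 0.1473; [2] prior 0.31, lik 0.2727, product 0.08455; [3] prior 0.15, lik 0.6, product 0.09000.
Normalizing constant = 0.32182; the posterior for Box 3 is its product over the sum, 0.09000/0.32182 = 0.280.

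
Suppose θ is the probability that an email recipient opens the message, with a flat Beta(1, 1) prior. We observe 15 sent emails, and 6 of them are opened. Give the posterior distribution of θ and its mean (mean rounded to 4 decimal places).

Posterior: Beta(7, 10); mean ≈ 0.4118

The binomial likelihood is conjugate to the Beta prior: with 6 successes and 9 failures, the posterior is Beta(1+6, 1+9) = Beta(7, 10).
E[θ | data] = 7/(7+10) = 0.4118.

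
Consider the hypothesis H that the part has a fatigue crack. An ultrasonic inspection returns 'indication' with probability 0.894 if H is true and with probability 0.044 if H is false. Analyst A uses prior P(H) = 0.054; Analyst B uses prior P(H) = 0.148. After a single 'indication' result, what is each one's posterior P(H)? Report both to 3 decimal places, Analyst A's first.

Analyst A: 0.537; Analyst B: 0.779

The likelihood ratio for an 'indication' result is 0.894/0.044 = 20.318.
Analyst A: prior odds 0.054/0.946 = 0.057082; posterior odds 1.1598; posterior probability 0.537.
Analyst B: prior odds 0.148/0.852 = 0.17371; posterior odds 3.5294; posterior probability 0.779.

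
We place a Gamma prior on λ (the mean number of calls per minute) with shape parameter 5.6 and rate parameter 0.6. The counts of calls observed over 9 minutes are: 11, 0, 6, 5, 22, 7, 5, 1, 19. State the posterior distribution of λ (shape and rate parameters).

Total count ∑xᵢ = 76 over n = 9 minutes.
Gamma is conjugate to the Poisson likelihood: posterior is Gamma(shape = 5.6+76 = 81.6, rate = 0.6+9 = 9.6).

Posterior: Gamma(shape=81.6, rate=9.6)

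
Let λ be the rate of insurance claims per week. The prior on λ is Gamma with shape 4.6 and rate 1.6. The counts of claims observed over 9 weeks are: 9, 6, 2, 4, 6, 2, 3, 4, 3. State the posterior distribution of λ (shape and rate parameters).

The Poisson likelihood adds the total count to the shape and the number of exposure periods to the rate. Here ∑xᵢ = 39 and n = 9, so shape 4.6→43.6 and rate 1.6→10.6.

Posterior: Gamma(shape=43.6, rate=10.6)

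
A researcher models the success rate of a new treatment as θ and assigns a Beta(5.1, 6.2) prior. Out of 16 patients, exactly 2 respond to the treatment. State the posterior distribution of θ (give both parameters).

Posterior: Beta(7.1, 20.2)

The binomial likelihood is conjugate to the Beta prior: with 2 successes and 14 failures, the posterior is Beta(5.1+2, 6.2+14) = Beta(7.1, 20.2).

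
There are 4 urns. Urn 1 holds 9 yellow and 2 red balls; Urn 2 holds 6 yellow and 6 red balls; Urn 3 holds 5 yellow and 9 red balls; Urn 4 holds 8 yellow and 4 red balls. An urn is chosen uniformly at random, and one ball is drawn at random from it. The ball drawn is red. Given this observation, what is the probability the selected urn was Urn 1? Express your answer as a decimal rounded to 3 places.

Posterior probability ≈ 0.110

Tabulate prior·likelihood by source: [1] prior 0.25, lik 0.1818, product 0.04545; [2] prior 0.25, lik 0.5, product 0.1250; [3] prior 0.25, lik 0.6429, product 0.1607; [4] prior 0.25, lik 0.3333, product 0.08333.
Normalizing constant = 0.41450; the posterior for Urn 1 is its product over the sum, 0.04545/0.41450 = 0.110.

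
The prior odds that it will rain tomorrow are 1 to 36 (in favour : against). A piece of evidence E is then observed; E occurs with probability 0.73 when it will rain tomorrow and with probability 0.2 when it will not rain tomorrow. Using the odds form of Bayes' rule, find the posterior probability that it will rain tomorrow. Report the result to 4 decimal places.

Prior odds = 1/36 = 0.027778.
Likelihood ratio for E = 0.73/0.2 = 3.6500.
Posterior odds = prior odds × LR = 0.10139.
Posterior probability = odds/(1+odds) = 0.10139/1.1014 = 0.0921.

Posterior probability ≈ 0.0921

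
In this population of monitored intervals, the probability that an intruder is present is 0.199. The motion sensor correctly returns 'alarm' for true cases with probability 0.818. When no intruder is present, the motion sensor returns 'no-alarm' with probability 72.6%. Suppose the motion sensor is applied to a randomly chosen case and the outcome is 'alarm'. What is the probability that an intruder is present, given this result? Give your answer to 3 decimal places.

P(H | E) ≈ 0.426

Write H for 'an intruder is present'. Prior odds H:¬H = 0.199/0.801 = 0.24844. For the 'alarm' outcome, the likelihood ratio is 0.818/0.274 = 2.9854.
Posterior odds = 0.24844 × 2.9854 = 0.74169, so P(H|E) = 0.74169/(1+0.74169) = 0.426.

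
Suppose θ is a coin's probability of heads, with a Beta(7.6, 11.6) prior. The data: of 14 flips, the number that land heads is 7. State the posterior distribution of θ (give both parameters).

Posterior: Beta(14.6, 18.6)

The binomial likelihood is conjugate to the Beta prior: with 7 successes and 7 failures, the posterior is Beta(7.6+7, 11.6+7) = Beta(14.6, 18.6).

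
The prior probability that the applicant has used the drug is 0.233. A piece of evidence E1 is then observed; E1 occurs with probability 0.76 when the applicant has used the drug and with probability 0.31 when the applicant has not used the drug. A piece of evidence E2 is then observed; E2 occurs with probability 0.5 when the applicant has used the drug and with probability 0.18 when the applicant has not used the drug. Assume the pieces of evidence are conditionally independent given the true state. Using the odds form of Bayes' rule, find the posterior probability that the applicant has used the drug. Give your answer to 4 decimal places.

Prior odds = 0.233/(1−0.233) = 0.30378.
Likelihood ratio for E1 = 0.76/0.31 = 2.4516.
Likelihood ratio for E2 = 0.5/0.18 = 2.7778.
Posterior odds = prior odds × LR₁ × LR₂ = 2.0688.
Posterior probability = odds/(1+odds) = 2.0688/3.0688 = 0.6741.

Posterior probability ≈ 0.6741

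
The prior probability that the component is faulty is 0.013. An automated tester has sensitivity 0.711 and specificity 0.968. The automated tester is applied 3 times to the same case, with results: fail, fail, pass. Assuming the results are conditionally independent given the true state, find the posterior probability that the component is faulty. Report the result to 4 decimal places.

Posterior P(H) ≈ 0.6600

Let H be the event that the component is faulty; start with P(H) = 0.013. P('fail'|H) = 0.711, P('fail'|¬H) = 0.032.
Update on result 1 ('fail'): P(H) ← 0.711·0.0130 / (0.711·0.0130 + 0.032·0.9870) = 0.0092430/0.040827 = 0.2264.
Update on result 2 ('fail'): P(H) ← 0.711·0.2264 / (0.711·0.2264 + 0.032·0.7736) = 0.16097/0.18572 = 0.8667.
Update on result 3 ('pass'): P(H) ← 0.289·0.8667 / (0.289·0.8667 + 0.968·0.1333) = 0.25048/0.37951 = 0.6600.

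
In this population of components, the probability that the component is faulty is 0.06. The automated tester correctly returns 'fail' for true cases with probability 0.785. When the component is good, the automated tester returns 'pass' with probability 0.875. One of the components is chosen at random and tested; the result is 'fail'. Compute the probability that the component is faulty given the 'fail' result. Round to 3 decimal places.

P(H | E) ≈ 0.286

Write H for 'the component is faulty'. Prior odds H:¬H = 0.06/0.94 = 0.063830. For the 'fail' outcome, the likelihood ratio is 0.785/0.125 = 6.2800.
Posterior odds = 0.063830 × 6.2800 = 0.40085, so P(H|E) = 0.40085/(1+0.40085) = 0.286.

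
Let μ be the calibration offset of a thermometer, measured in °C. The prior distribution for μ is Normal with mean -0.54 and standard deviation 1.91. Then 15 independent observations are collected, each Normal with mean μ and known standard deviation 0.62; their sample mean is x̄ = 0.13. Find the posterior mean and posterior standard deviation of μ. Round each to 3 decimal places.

Posterior mean ≈ 0.125; posterior SD ≈ 0.160

With known σ, the Normal prior is conjugate. Weight on the data is w = (n/σ²)/(n/σ² + 1/τ₀²) = 39.0219/(39.0219+0.274115) = 0.99302.
Posterior mean = w·x̄ + (1−w)·μ₀ = 0.99302·0.13 + 0.0069757·-0.54 = 0.125. Posterior variance = 1/(39.0219+0.274115) = 0.0254479, so SD = 0.160.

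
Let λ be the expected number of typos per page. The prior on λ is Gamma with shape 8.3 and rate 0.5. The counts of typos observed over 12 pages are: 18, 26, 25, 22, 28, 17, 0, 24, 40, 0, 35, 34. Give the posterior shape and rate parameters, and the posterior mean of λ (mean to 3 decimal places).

Posterior: Gamma(shape=277.3, rate=12.5); mean ≈ 22.184

The Poisson likelihood adds the total count to the shape and the number of exposure periods to the rate. Here ∑xᵢ = 269 and n = 12, so shape 8.3→277.3 and rate 0.5→12.5.
E[λ | data] = 277.3/12.5 = 22.184.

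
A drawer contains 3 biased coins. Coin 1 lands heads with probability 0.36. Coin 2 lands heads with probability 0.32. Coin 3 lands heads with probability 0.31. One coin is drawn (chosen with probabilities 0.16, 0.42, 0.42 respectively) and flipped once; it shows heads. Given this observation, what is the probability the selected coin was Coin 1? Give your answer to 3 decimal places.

Posterior probability ≈ 0.179

Tabulate prior·likelihood by source: [1] prior 0.16, lik 0.36, product 0.05760; [2] prior 0.42, lik 0.32, product 0.1344; [3] prior 0.42, lik 0.31, product 0.1302.
Normalizing constant = 0.32220; the posterior for Coin 1 is its product over the sum, 0.05760/0.32220 = 0.179.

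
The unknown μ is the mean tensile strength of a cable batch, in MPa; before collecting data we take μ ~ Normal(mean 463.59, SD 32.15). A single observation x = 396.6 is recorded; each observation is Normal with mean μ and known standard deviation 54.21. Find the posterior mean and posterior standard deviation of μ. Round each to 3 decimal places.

Prior precision 1/τ₀² = 1/32.15² = 0.00096747; data precision n/σ² = 1/54.21² = 0.00034028.
Posterior precision = 0.00096747 + 0.00034028 = 0.00130775, giving posterior SD = 1/√0.00130775 = 27.653.
Posterior mean = (0.00096747·463.59 + 0.00034028·396.6) / 0.00130775 = 446.159.

Posterior mean ≈ 446.159; posterior SD ≈ 27.653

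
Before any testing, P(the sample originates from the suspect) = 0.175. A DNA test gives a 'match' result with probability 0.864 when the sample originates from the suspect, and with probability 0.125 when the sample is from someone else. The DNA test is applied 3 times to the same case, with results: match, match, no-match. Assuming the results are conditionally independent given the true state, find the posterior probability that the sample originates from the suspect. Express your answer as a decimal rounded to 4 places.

Posterior P(H) ≈ 0.6117

Let H be the event that the sample originates from the suspect; start with P(H) = 0.175. P('match'|H) = 0.864, P('match'|¬H) = 0.125.
Update on result 1 ('match'): P(H) ← 0.864·0.1750 / (0.864·0.1750 + 0.125·0.8250) = 0.15120/0.25433 = 0.5945.
Update on result 2 ('match'): P(H) ← 0.864·0.5945 / (0.864·0.5945 + 0.125·0.4055) = 0.51366/0.56435 = 0.9102.
Update on result 3 ('no-match'): P(H) ← 0.136·0.9102 / (0.136·0.9102 + 0.875·0.0898) = 0.12379/0.20237 = 0.6117.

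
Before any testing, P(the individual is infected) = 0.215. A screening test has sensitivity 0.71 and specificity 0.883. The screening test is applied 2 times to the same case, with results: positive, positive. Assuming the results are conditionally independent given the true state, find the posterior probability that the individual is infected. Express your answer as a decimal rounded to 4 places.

Posterior P(H) ≈ 0.9098

Let H be the event that the individual is infected; start with P(H) = 0.215. P('positive'|H) = 0.71, P('positive'|¬H) = 0.117.
Update on result 1 ('positive'): P(H) ← 0.71·0.2150 / (0.71·0.2150 + 0.117·0.7850) = 0.15265/0.24449 = 0.6243.
Update on result 2 ('positive'): P(H) ← 0.71·0.6243 / (0.71·0.6243 + 0.117·0.3757) = 0.44329/0.48724 = 0.9098.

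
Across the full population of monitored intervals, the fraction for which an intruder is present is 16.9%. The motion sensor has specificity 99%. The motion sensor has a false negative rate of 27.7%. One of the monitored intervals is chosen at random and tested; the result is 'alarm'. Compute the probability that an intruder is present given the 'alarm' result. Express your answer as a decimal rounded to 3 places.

P(H | E) ≈ 0.936

Let H be the event that an intruder is present. P(H) = 0.169, so P(¬H) = 0.831. With E the 'alarm' result, P(E|H) = 0.723 and P(E|¬H) = 0.01.
P(E) = 0.723·0.169 + 0.01·0.831 = 0.12219 + 0.0083100 = 0.13050.
By Bayes' theorem, P(H|E) = 0.12219 / 0.13050 = 0.936.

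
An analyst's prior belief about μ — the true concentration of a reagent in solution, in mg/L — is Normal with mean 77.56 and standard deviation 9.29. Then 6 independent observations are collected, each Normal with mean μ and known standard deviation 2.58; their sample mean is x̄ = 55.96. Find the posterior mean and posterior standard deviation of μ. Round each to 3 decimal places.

Posterior mean ≈ 56.234; posterior SD ≈ 1.047

Prior precision 1/τ₀² = 1/9.29² = 0.0115869; data precision n/σ² = 6/2.58² = 0.901388.
Posterior precision = 0.0115869 + 0.901388 = 0.912975, giving posterior SD = 1/√0.912975 = 1.047.
Posterior mean = (0.0115869·77.56 + 0.901388·55.96) / 0.912975 = 56.234.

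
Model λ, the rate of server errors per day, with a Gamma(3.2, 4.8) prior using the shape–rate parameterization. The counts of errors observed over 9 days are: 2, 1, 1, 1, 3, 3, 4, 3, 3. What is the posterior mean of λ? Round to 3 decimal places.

Posterior mean ≈ 1.754

The Poisson likelihood adds the total count to the shape and the number of exposure periods to the rate. Here ∑xᵢ = 21 and n = 9, so shape 3.2→24.2 and rate 4.8→13.8.
Posterior mean = shape/rate = 24.2/13.8 = 1.754.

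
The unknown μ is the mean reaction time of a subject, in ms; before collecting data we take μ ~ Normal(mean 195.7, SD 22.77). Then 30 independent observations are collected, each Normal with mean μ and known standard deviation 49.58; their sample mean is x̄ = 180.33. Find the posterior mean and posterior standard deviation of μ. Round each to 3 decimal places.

With known σ, the Normal prior is conjugate. Weight on the data is w = (n/σ²)/(n/σ² + 1/τ₀²) = 0.0122042/(0.0122042+0.00192874) = 0.86353.
Posterior mean = w·x̄ + (1−w)·μ₀ = 0.86353·180.33 + 0.13647·195.7 = 182.428. Posterior variance = 1/(0.0122042+0.00192874) = 70.7568, so SD = 8.412.

Posterior mean ≈ 182.428; posterior SD ≈ 8.412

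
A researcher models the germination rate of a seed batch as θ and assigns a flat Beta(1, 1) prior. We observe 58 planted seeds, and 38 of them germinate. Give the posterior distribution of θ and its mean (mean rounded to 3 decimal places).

Observing 38 successes and 20 failures updates Beta(1, 1) by adding the success and failure counts to the two shape parameters: α = 1+38 = 39, β = 1+20 = 21.
Posterior mean = α/(α+β) = 39/60 = 0.650.

Posterior: Beta(39, 21); mean ≈ 0.650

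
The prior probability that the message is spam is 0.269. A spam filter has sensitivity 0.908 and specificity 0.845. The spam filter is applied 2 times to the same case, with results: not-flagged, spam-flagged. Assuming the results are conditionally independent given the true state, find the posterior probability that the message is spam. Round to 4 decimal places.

Posterior P(H) ≈ 0.1901

Let H be the event that the message is spam; start with P(H) = 0.269. P('spam-flagged'|H) = 0.908, P('spam-flagged'|¬H) = 0.155.
Update on result 1 ('not-flagged'): P(H) ← 0.092·0.2690 / (0.092·0.2690 + 0.845·0.7310) = 0.024748/0.64244 = 0.0385.
Update on result 2 ('spam-flagged'): P(H) ← 0.908·0.0385 / (0.908·0.0385 + 0.155·0.9615) = 0.034978/0.18401 = 0.1901.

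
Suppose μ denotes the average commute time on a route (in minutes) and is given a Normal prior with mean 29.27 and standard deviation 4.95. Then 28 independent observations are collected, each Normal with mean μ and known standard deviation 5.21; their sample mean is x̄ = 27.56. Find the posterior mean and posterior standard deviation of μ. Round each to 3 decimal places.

Posterior mean ≈ 27.625; posterior SD ≈ 0.966

Prior precision 1/τ₀² = 1/4.95² = 0.0408122; data precision n/σ² = 28/5.21² = 1.03153.
Posterior precision = 0.0408122 + 1.03153 = 1.07234, giving posterior SD = 1/√1.07234 = 0.966.
Posterior mean = (0.0408122·29.27 + 1.03153·27.56) / 1.07234 = 27.625.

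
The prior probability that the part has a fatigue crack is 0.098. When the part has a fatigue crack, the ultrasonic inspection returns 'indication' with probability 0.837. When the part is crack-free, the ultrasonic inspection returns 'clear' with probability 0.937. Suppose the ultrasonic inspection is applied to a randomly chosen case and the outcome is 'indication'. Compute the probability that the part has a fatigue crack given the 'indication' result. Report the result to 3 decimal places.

Let H be the event that the part has a fatigue crack. P(H) = 0.098, so P(¬H) = 0.902. With E the 'indication' result, P(E|H) = 0.837 and P(E|¬H) = 0.063.
P(E) = 0.837·0.098 + 0.063·0.902 = 0.082026 + 0.056826 = 0.13885.
By Bayes' theorem, P(H|E) = 0.082026 / 0.13885 = 0.591.

P(H | E) ≈ 0.591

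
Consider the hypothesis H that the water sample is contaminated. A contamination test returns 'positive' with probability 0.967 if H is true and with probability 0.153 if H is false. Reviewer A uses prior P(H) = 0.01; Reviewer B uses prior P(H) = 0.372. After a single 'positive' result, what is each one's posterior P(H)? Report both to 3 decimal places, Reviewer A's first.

The likelihood ratio for a 'positive' result is 0.967/0.153 = 6.3203.
Reviewer A: prior odds 0.01/0.99 = 0.010101; posterior odds 0.063841; posterior probability 0.060.
Reviewer B: prior odds 0.372/0.628 = 0.59236; posterior odds 3.7438; posterior probability 0.789.

Reviewer A: 0.060; Reviewer B: 0.789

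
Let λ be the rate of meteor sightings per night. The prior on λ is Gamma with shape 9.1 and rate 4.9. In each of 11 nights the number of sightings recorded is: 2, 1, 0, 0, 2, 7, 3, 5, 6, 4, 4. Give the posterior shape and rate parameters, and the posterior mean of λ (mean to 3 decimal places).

Posterior: Gamma(shape=43.1, rate=15.9); mean ≈ 2.711

Total count ∑xᵢ = 34 over n = 11 nights.
Gamma is conjugate to the Poisson likelihood: posterior is Gamma(shape = 9.1+34 = 43.1, rate = 4.9+11 = 15.9).
Posterior mean = shape/rate = 43.1/15.9 = 2.711.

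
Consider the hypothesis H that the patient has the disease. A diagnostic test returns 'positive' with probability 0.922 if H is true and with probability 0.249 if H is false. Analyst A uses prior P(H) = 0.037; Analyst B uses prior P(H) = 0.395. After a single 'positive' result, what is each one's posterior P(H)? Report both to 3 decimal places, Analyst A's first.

Analyst A: 0.125; Analyst B: 0.707

The likelihood ratio for a 'positive' result is 0.922/0.249 = 3.7028.
Analyst A: prior odds 0.037/0.963 = 0.038422; posterior odds 0.14227; posterior probability 0.125.
Analyst B: prior odds 0.395/0.605 = 0.65289; posterior odds 2.4175; posterior probability 0.707.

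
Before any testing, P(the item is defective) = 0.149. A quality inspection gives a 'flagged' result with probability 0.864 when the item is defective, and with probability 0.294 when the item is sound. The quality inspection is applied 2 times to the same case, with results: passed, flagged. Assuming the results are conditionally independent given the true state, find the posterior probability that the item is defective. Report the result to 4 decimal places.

Posterior P(H) ≈ 0.0902

Let H be the event that the item is defective; start with P(H) = 0.149. P('flagged'|H) = 0.864, P('flagged'|¬H) = 0.294.
Update on result 1 ('passed'): P(H) ← 0.136·0.1490 / (0.136·0.1490 + 0.706·0.8510) = 0.020264/0.62107 = 0.0326.
Update on result 2 ('flagged'): P(H) ← 0.864·0.0326 / (0.864·0.0326 + 0.294·0.9674) = 0.028190/0.31260 = 0.0902.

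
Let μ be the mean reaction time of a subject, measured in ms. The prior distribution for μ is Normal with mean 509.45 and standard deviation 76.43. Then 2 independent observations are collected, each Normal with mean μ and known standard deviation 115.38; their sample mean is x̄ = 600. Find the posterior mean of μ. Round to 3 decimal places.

Posterior mean ≈ 551.774

Prior precision 1/τ₀² = 1/76.43² = 0.00017119; data precision n/σ² = 2/115.38² = 0.00015023.
Posterior precision = 0.00017119 + 0.00015023 = 0.00032142.
Posterior mean = (0.00017119·509.45 + 0.00015023·600) / 0.00032142 = 551.774.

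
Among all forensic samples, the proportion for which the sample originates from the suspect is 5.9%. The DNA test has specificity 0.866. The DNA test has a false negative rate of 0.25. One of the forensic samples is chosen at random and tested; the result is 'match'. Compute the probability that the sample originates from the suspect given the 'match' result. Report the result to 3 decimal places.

Write H for 'the sample originates from the suspect'. Prior odds H:¬H = 0.059/0.941 = 0.062699. For the 'match' outcome, the likelihood ratio is 0.75/0.134 = 5.5970.
Posterior odds = 0.062699 × 5.5970 = 0.35093, so P(H|E) = 0.35093/(1+0.35093) = 0.260.

P(H | E) ≈ 0.260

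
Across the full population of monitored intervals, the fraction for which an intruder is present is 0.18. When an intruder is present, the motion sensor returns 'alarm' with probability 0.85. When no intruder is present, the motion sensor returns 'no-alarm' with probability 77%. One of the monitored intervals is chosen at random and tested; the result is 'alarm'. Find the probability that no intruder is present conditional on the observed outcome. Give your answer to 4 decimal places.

Write H for 'an intruder is present'. Prior odds H:¬H = 0.18/0.82 = 0.21951. For the 'alarm' outcome, the likelihood ratio is 0.85/0.23 = 3.6957.
Posterior odds = 0.21951 × 3.6957 = 0.81124, so P(H|E) = 0.81124/(1+0.81124) = 0.4479. Then P(¬H|E) = 1 − 0.4479 = 0.5521.

P(¬H | E) ≈ 0.5521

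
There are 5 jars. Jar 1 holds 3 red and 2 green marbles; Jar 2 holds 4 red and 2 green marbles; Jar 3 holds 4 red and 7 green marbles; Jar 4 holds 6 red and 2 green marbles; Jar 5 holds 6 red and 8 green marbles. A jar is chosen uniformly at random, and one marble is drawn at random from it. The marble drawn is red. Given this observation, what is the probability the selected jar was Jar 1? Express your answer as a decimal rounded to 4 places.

Posterior probability ≈ 0.2136

P(red|Jar 1) = 0.6; P(red|Jar 2) = 0.6667; P(red|Jar 3) = 0.3636; P(red|Jar 4) = 0.75; P(red|Jar 5) = 0.4286.
Prior × likelihood for each source: 0.2·0.6=0.1200, 0.2·0.6667=0.1333, 0.2·0.3636=0.07273, 0.2·0.75=0.1500, 0.2·0.4286=0.08571. Summing gives P(red) = 0.56177.
P(Jar 1 | red) = 0.1200 / 0.56177 = 0.2136.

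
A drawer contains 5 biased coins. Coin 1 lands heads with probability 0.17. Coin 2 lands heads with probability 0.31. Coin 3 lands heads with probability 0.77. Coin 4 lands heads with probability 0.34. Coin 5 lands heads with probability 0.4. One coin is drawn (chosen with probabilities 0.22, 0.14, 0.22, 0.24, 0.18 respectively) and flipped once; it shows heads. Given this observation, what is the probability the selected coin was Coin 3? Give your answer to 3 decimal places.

P(heads|C1) = 0.17; P(heads|C2) = 0.31; P(heads|C3) = 0.77; P(heads|C4) = 0.34; P(heads|C5) = 0.4.
Prior × likelihood for each source: 0.22·0.17=0.03740, 0.14·0.31=0.04340, 0.22·0.77=0.1694, 0.24·0.34=0.08160, 0.18·0.4=0.07200. Summing gives P(heads) = 0.40380.
P(Coin 3 | heads) = 0.1694 / 0.40380 = 0.420.

Posterior probability ≈ 0.420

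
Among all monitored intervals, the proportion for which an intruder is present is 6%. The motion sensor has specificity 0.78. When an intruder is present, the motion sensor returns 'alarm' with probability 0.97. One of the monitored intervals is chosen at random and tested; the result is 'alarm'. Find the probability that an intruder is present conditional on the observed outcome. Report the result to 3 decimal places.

P(H | E) ≈ 0.220

Let H be the event that an intruder is present. P(H) = 0.06, so P(¬H) = 0.94. With E the 'alarm' result, P(E|H) = 0.97 and P(E|¬H) = 0.22.
P(E) = 0.97·0.06 + 0.22·0.94 = 0.058200 + 0.20680 = 0.26500.
By Bayes' theorem, P(H|E) = 0.058200 / 0.26500 = 0.220.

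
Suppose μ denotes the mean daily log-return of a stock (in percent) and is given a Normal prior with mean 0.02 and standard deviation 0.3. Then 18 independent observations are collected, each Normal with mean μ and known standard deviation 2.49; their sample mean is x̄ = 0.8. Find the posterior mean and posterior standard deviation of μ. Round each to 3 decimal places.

Prior precision 1/τ₀² = 1/0.3² = 11.1111; data precision n/σ² = 18/2.49² = 2.90318.
Posterior precision = 11.1111 + 2.90318 = 14.0143, giving posterior SD = 1/√14.0143 = 0.267.
Posterior mean = (11.1111·0.02 + 2.90318·0.8) / 14.0143 = 0.182.

Posterior mean ≈ 0.182; posterior SD ≈ 0.267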